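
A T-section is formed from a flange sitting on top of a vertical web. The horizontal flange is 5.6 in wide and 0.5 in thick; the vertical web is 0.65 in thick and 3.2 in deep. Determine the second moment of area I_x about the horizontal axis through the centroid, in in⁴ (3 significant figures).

Decompose the section into non-overlapping parts with the origin at the bottom-left of its bounding rectangle.
Flange: 5.6 × 0.5, A = 2.8 in², y = 3.45 in, Ī = 0.058333 in⁴.
Web: 0.65 × 3.2, A = 2.08 in², y = 1.6 in, Ī = 1.7749 in⁴.
Centroid: ȳ = ΣA·y / ΣA = 2.6615 in.
Transfer each piece to the horizontal axis through the centroid using Ī + A·d² with d = y − 2.6615:
  flange: d = 0.78852 in → contributes +1.7993 in⁴
  web: d = -1.0615 in → contributes +4.1185 in⁴
Total I = 5.9178 in⁴.

I_x ≈ 5.92 in⁴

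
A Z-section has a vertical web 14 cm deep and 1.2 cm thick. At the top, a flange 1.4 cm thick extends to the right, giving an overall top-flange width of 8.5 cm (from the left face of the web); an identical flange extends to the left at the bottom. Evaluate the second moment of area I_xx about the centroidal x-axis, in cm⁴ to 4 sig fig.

I_xx ≈ 1089 cm⁴

Decompose the section into non-overlapping parts with the origin at the bottom-left of its bounding rectangle.
Web: 1.2 × 14, A = 16.8 cm², y = 7 cm, Ī = 274.4 cm⁴.
Top flange (beyond web): 7.3 × 1.4, A = 10.22 cm², y = 13.3 cm, Ī = 1.66927 cm⁴.
Bottom flange (beyond web): 7.3 × 1.4, A = 10.22 cm², y = 0.7 cm, Ī = 1.66927 cm⁴.
Centroid: ȳ = ΣA·y / ΣA = 7 cm.
Transfer each piece to the centroidal x-axis using Ī + A·d² with d = y − 7:
  web: d = 0 cm → contributes +274.4 cm⁴
  top flange (beyond web): d = 6.3 cm → contributes +407.301 cm⁴
  bottom flange (beyond web): d = -6.3 cm → contributes +407.301 cm⁴
Total I = 1 089 cm⁴.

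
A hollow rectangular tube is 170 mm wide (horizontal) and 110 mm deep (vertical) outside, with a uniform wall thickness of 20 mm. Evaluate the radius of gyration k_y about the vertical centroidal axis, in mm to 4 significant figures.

Treat the section as a set of non-overlapping primitives; coordinates are from the bounding-box lower-left.
Outer rectangle: 170 × 110, A = 18 700 mm², x = 85 mm, Ī = 45 035 833 mm⁴.
Inner void (subtracted): 130 × 70, A = 9 100 mm², x = 85 mm, Ī = 12 815 833 mm⁴.
By symmetry the centroid is at mid-width, x̄ = 85 mm.
All pieces are centred on the vertical centroidal axis, so I = ΣĪ (holes subtracted) = 32 220 000 mm⁴.
Radius of gyration: k = √(I/A) = √(32 220 000 / 9 600) = 57.9332 mm.

k_y ≈ 57.93 mm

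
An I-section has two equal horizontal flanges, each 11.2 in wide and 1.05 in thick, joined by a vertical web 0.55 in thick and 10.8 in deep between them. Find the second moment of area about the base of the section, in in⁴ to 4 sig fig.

I_base ≈ 2111 in⁴

Break the section into simple shapes (no overlaps), measuring from the bottom-left corner of the bounding box.
Bottom flange: 11.2 × 1.05, A = 11.76 in², y = 0.525 in, Ī = 1.08045 in⁴.
Web: 0.55 × 10.8, A = 5.94 in², y = 6.45 in, Ī = 57.7368 in⁴.
Top flange: 11.2 × 1.05, A = 11.76 in², y = 12.375 in, Ī = 1.08045 in⁴.
Transfer each piece to a horizontal axis along the bottom face using Ī + A·d² with d = y − 0:
  bottom flange: d = 0.525 in → contributes +4.3218 in⁴
  web: d = 6.45 in → contributes +304.856 in⁴
  top flange: d = 12.375 in → contributes +1802.01 in⁴
Total I = 2111.19 in⁴.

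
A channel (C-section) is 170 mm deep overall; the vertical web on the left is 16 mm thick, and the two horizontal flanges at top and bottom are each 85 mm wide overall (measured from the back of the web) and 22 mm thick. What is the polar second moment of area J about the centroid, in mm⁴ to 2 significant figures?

J ≈ 2.7 × 10⁷ mm⁴

Treat the section as a set of non-overlapping primitives; coordinates are from the bounding-box lower-left.
Web: 16 × 170, A = 2 720 mm², y = 85 mm, Ī = 6 550 667 mm⁴.
Top flange (beyond web): 69 × 22, A = 1 518 mm², y = 159 mm, Ī = 61 226 mm⁴.
Bottom flange (beyond web): 69 × 22, A = 1 518 mm², y = 11 mm, Ī = 61 226 mm⁴.
By symmetry the centroid is at mid-height, ȳ = 85 mm.
Transfer each piece to the centroidal x-axis using Ī + A·d² with d = y − 85:
  web: d = 0 mm → contributes +6 550 667 mm⁴
  top flange (beyond web): d = 74 mm → contributes +8 373 794 mm⁴
  bottom flange (beyond web): d = -74 mm → contributes +8 373 794 mm⁴
Total I = 23 298 255 mm⁴.
For the y-axis: x̄ = 30.42 mm.
Repeating about the centroidal y-axis gives I_y = 3 853 920 mm⁴.
Polar second moment: J = I_x + I_y = 27 152 174 mm⁴.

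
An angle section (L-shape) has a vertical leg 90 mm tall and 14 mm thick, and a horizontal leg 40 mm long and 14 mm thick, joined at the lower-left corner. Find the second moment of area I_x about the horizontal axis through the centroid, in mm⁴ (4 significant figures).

Split into non-overlapping primitives; take the origin at the lower-left of the bounding box.
Vertical leg: 14 × 90, A = 1 260 mm², y = 45 mm, Ī = 850 500 mm⁴.
Horizontal leg (remainder): 26 × 14, A = 364 mm², y = 7 mm, Ī = 5945.33 mm⁴.
Centroid: ȳ = ΣA·y / ΣA = 36.4828 mm.
Transfer each piece to the horizontal axis through the centroid using Ī + A·d² with d = y − 36.4828:
  vertical leg: d = 8.51724 mm → contributes +941 905 mm⁴
  horizontal leg (remainder): d = -29.4828 mm → contributes +322 346 mm⁴
Total I = 1 264 251 mm⁴.

I_x ≈ 1.264 × 10⁶ mm⁴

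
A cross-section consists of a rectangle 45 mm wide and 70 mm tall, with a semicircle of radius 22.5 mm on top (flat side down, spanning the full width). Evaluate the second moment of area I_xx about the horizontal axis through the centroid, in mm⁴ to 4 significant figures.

I_xx ≈ 2.574 × 10⁶ mm⁴

Break the section into simple shapes (no overlaps), measuring from the bottom-left corner of the bounding box.
Rectangular body: 45 × 70, A = 3 150 mm², y = 35 mm, Ī = 1 286 250 mm⁴.
Semicircular cap: semicircle r = 22.5, A = 795.216 mm², y = 79.5493 mm, Ī = 28129.5 mm⁴.
Centroid: ȳ = ΣA·y / ΣA = 43.9796 mm.
Transfer each piece to the horizontal axis through the centroid using Ī + A·d² with d = y − 43.9796:
  rectangular body: d = -8.97956 mm → contributes +1 540 242 mm⁴
  semicircular cap: d = 35.5697 mm → contributes +1 034 241 mm⁴
Total I = 2 574 484 mm⁴.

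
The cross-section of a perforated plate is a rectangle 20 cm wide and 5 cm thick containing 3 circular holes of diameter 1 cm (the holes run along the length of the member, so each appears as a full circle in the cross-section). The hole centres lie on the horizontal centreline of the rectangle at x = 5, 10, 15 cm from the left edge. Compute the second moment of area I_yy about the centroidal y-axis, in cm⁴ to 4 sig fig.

Decompose the section into non-overlapping parts with the origin at the bottom-left of its bounding rectangle.
Plate: 20 × 5, A = 100 cm², x = 10 cm, Ī = 3333.33 cm⁴.
Hole 1 (subtracted): ⌀1, A = 0.785398 cm², x = 5 cm, Ī = 0.0490874 cm⁴.
Hole 2 (subtracted): ⌀1, A = 0.785398 cm², x = 10 cm, Ī = 0.0490874 cm⁴.
Hole 3 (subtracted): ⌀1, A = 0.785398 cm², x = 15 cm, Ī = 0.0490874 cm⁴.
By symmetry the centroid is at mid-width, x̄ = 10 cm.
Transfer each piece to the centroidal y-axis using Ī + A·d² with d = x − 10:
  plate: d = 0 cm → contributes +3333.33 cm⁴
  hole 1: d = -5 cm → contributes −19.684 cm⁴
  hole 2: d = 0 cm → contributes −0.0490874 cm⁴
  hole 3: d = 5 cm → contributes −19.684 cm⁴
Total I = 3293.92 cm⁴.

I_yy ≈ 3294 cm⁴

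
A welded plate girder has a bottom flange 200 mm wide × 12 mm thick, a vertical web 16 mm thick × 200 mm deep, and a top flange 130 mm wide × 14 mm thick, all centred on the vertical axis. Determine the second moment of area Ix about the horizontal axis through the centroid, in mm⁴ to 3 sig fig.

Break the section into simple shapes (no overlaps), measuring from the bottom-left corner of the bounding box.
Bottom plate: 200 × 12, A = 2 400 mm², y = 6 mm, Ī = 28 800 mm⁴.
Web plate: 16 × 200, A = 3 200 mm², y = 112 mm, Ī = 10 666 667 mm⁴.
Top plate: 130 × 14, A = 1 820 mm², y = 219 mm, Ī = 29 727 mm⁴.
Centroid: ȳ = ΣA·y / ΣA = 103.96 mm.
Transfer each piece to the horizontal axis through the centroid using Ī + A·d² with d = y − 103.96:
  bottom plate: d = -97.96 mm → contributes +23 059 385 mm⁴
  web plate: d = 8.0404 mm → contributes +10 873 542 mm⁴
  top plate: d = 115.04 mm → contributes +24 116 154 mm⁴
Total I = 58 049 081 mm⁴.

Ix ≈ 5.80 × 10⁷ mm⁴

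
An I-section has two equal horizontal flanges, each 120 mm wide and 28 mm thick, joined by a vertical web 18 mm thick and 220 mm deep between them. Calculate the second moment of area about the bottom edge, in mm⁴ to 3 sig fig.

I_base ≈ 3.23 × 10⁸ mm⁴

Break the section into simple shapes (no overlaps), measuring from the bottom-left corner of the bounding box.
Bottom flange: 120 × 28, A = 3 360 mm², y = 14 mm, Ī = 219 520 mm⁴.
Web: 18 × 220, A = 3 960 mm², y = 138 mm, Ī = 15 972 000 mm⁴.
Top flange: 120 × 28, A = 3 360 mm², y = 262 mm, Ī = 219 520 mm⁴.
Transfer each piece to a horizontal axis along the bottom face using Ī + A·d² with d = y − 0:
  bottom flange: d = 14 mm → contributes +878 080 mm⁴
  web: d = 138 mm → contributes +91 386 240 mm⁴
  top flange: d = 262 mm → contributes +230 863 360 mm⁴
Total I = 323 127 680 mm⁴.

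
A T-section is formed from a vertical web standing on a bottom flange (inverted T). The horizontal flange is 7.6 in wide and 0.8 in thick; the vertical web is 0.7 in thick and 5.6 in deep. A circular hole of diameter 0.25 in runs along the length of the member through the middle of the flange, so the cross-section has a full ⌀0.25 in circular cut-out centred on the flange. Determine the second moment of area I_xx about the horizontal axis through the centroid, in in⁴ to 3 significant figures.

I_xx ≈ 34.9 in⁴

Split into non-overlapping primitives; take the origin at the lower-left of the bounding box.
Flange: 7.6 × 0.8, A = 6.08 in², y = 0.4 in, Ī = 0.32427 in⁴.
Web: 0.7 × 5.6, A = 3.92 in², y = 3.6 in, Ī = 10.244 in⁴.
Hole (subtracted): ⌀0.25, A = 0.049087 in², y = 0.4 in, Ī = 0.00019175 in⁴.
Centroid: ȳ = ΣA·y / ΣA = 1.6606 in.
Transfer each piece to the horizontal axis through the centroid using Ī + A·d² with d = y − 1.6606:
  flange: d = -1.2606 in → contributes +9.9859 in⁴
  web: d = 1.9394 in → contributes +24.989 in⁴
  hole: d = -1.2606 in → contributes −0.078196 in⁴
Total I = 34.896 in⁴.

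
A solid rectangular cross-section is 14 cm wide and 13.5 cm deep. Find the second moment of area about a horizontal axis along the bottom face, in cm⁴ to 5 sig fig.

I_base ≈ 1.1482 × 10⁴ cm⁴

The section: 14 × 13.5, A = 189 cm², y = 6.75 cm, Ī = 2870.438 cm⁴.
Transfer it to the base of the section using Ī + A·d² with d = y − 0:
  the section: d = 6.75 cm → contributes +11481.75 cm⁴
Total I = 11481.75 cm⁴.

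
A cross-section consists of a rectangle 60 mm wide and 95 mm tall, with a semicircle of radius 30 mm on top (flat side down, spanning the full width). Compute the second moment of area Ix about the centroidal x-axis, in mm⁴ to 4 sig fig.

Decompose the section into non-overlapping parts with the origin at the bottom-left of its bounding rectangle.
Rectangular body: 60 × 95, A = 5 700 mm², y = 47.5 mm, Ī = 4 286 875 mm⁴.
Semicircular cap: semicircle r = 30, A = 1413.72 mm², y = 107.732 mm, Ī = 88903.1 mm⁴.
Centroid: ȳ = ΣA·y / ΣA = 59.47 mm.
Transfer each piece to the centroidal x-axis using Ī + A·d² with d = y − 59.47:
  rectangular body: d = -11.97 mm → contributes +5 103 583 mm⁴
  semicircular cap: d = 48.2623 mm → contributes +3 381 808 mm⁴
Total I = 8 485 391 mm⁴.

Ix ≈ 8.485 × 10⁶ mm⁴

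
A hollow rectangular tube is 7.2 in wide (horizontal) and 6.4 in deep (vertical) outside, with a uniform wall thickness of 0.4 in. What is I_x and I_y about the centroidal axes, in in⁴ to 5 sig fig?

I_x ≈ 63.625 in⁴, I_y ≈ 76.732 in⁴

Decompose the section into non-overlapping parts with the origin at the bottom-left of its bounding rectangle.
Outer rectangle: 7.2 × 6.4, A = 46.08 in², y = 3.2 in, Ī = 157.2864 in⁴.
Inner void (subtracted): 6.4 × 5.6, A = 35.84 in², y = 3.2 in, Ī = 93.66187 in⁴.
By symmetry the centroid is at mid-height, ȳ = 3.2 in.
All pieces are centred on the centroidal x-axis, so I = ΣĪ (holes subtracted) = 63.62453 in⁴.
Repeating about the centroidal y-axis gives I_y = 76.73173 in⁴.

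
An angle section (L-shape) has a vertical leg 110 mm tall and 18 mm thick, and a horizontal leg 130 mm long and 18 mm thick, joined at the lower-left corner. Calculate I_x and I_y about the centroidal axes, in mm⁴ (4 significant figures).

I_x ≈ 4.165 × 10⁶ mm⁴, I_y ≈ 6.381 × 10⁶ mm⁴

Treat the section as a set of non-overlapping primitives; coordinates are from the bounding-box lower-left.
Vertical leg: 18 × 110, A = 1 980 mm², y = 55 mm, Ī = 1 996 500 mm⁴.
Horizontal leg (remainder): 112 × 18, A = 2 016 mm², y = 9 mm, Ī = 54 432 mm⁴.
Centroid: ȳ = ΣA·y / ΣA = 31.7928 mm.
Transfer each piece to the centroidal x-axis using Ī + A·d² with d = y − 31.7928:
  vertical leg: d = 23.2072 mm → contributes +3 062 877 mm⁴
  horizontal leg (remainder): d = -22.7928 mm → contributes +1 101 767 mm⁴
Total I = 4 164 644 mm⁴.
For the y-axis: x̄ = 41.7928 mm.
Repeating about the centroidal y-axis gives I_y = 6 381 284 mm⁴.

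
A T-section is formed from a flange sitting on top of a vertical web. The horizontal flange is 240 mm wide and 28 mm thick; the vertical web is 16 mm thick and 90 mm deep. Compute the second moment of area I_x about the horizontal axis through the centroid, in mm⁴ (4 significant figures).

I_x ≈ 5.539 × 10⁶ mm⁴

Split into non-overlapping primitives; take the origin at the lower-left of the bounding box.
Flange: 240 × 28, A = 6 720 mm², y = 104 mm, Ī = 439 040 mm⁴.
Web: 16 × 90, A = 1 440 mm², y = 45 mm, Ī = 972 000 mm⁴.
Centroid: ȳ = ΣA·y / ΣA = 93.5882 mm.
Transfer each piece to the horizontal axis through the centroid using Ī + A·d² with d = y − 93.5882:
  flange: d = 10.4118 mm → contributes +1 167 521 mm⁴
  web: d = -48.5882 mm → contributes +4 371 576 mm⁴
Total I = 5 539 096 mm⁴.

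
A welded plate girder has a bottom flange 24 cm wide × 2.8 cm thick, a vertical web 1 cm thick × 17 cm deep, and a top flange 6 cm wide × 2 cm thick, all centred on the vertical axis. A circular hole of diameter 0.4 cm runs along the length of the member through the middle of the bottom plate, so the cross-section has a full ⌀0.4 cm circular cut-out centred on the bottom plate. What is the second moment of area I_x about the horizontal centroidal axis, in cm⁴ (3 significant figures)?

Break the section into simple shapes (no overlaps), measuring from the bottom-left corner of the bounding box.
Bottom plate: 24 × 2.8, A = 67.2 cm², y = 1.4 cm, Ī = 43.904 cm⁴.
Web plate: 1 × 17, A = 17 cm², y = 11.3 cm, Ī = 409.42 cm⁴.
Top plate: 6 × 2, A = 12 cm², y = 20.8 cm, Ī = 4 cm⁴.
Hole (subtracted): ⌀0.4, A = 0.12566 cm², y = 1.4 cm, Ī = 0.0012566 cm⁴.
Centroid: ȳ = ΣA·y / ΣA = 5.5749 cm.
Transfer each piece to the horizontal centroidal axis using Ī + A·d² with d = y − 5.5749:
  bottom plate: d = -4.1749 cm → contributes +1215.2 cm⁴
  web plate: d = 5.7251 cm → contributes +966.62 cm⁴
  top plate: d = 15.225 cm → contributes +2785.6 cm⁴
  hole: d = -4.1749 cm → contributes −2.1915 cm⁴
Total I = 4965.3 cm⁴.

I_x ≈ 4970 cm⁴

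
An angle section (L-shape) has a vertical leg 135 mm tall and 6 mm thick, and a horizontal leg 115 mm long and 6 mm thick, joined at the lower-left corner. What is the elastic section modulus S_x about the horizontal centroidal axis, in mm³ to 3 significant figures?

Treat the section as a set of non-overlapping primitives; coordinates are from the bounding-box lower-left.
Vertical leg: 6 × 135, A = 810 mm², y = 67.5 mm, Ī = 1 230 188 mm⁴.
Horizontal leg (remainder): 109 × 6, A = 654 mm², y = 3 mm, Ī = 1 962 mm⁴.
Centroid: ȳ = ΣA·y / ΣA = 38.686 mm.
Transfer each piece to the horizontal centroidal axis using Ī + A·d² with d = y − 38.686:
  vertical leg: d = 28.814 mm → contributes +1 902 665 mm⁴
  horizontal leg (remainder): d = -35.686 mm → contributes +834 847 mm⁴
Total I = 2 737 512 mm⁴.
Extreme fibre distance c = 96.314 mm; S = I/c = 28 423 mm³.

S_x ≈ 2.84 × 10⁴ mm³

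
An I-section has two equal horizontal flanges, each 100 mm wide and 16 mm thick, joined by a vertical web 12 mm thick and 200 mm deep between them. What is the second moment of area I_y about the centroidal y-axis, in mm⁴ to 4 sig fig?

Break the section into simple shapes (no overlaps), measuring from the bottom-left corner of the bounding box.
Bottom flange: 100 × 16, A = 1 600 mm², x = 50 mm, Ī = 1 333 333 mm⁴.
Web: 12 × 200, A = 2 400 mm², x = 50 mm, Ī = 28 800 mm⁴.
Top flange: 100 × 16, A = 1 600 mm², x = 50 mm, Ī = 1 333 333 mm⁴.
By symmetry the centroid is at mid-width, x̄ = 50 mm.
All pieces are centred on the centroidal y-axis, so I = ΣĪ = 2 695 467 mm⁴.

I_y ≈ 2.695 × 10⁶ mm⁴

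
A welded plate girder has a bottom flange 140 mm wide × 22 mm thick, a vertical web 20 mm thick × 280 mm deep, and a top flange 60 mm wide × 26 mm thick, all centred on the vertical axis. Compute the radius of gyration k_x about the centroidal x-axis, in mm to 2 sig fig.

Split into non-overlapping primitives; take the origin at the lower-left of the bounding box.
Bottom plate: 140 × 22, A = 3 080 mm², y = 11 mm, Ī = 124 227 mm⁴.
Web plate: 20 × 280, A = 5 600 mm², y = 162 mm, Ī = 36 586 667 mm⁴.
Top plate: 60 × 26, A = 1 560 mm², y = 315 mm, Ī = 87 880 mm⁴.
Centroid: ȳ = ΣA·y / ΣA = 139.9 mm.
Transfer each piece to the centroidal x-axis using Ī + A·d² with d = y − 139.9:
  bottom plate: d = -128.9 mm → contributes +51 291 630 mm⁴
  web plate: d = 22.11 mm → contributes +39 324 084 mm⁴
  top plate: d = 175.1 mm → contributes +47 922 617 mm⁴
Total I = 138 538 331 mm⁴.
Radius of gyration: k = √(I/A) = √(138 538 331 / 10 240) = 116.3 mm.

k_x ≈ 120 mm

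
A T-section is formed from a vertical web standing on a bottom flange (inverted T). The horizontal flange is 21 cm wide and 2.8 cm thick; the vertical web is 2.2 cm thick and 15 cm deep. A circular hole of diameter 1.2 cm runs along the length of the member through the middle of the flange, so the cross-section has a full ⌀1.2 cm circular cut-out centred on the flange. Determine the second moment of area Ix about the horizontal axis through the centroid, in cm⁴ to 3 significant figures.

Ix ≈ 2320 cm⁴

Decompose the section into non-overlapping parts with the origin at the bottom-left of its bounding rectangle.
Flange: 21 × 2.8, A = 58.8 cm², y = 1.4 cm, Ī = 38.416 cm⁴.
Web: 2.2 × 15, A = 33 cm², y = 10.3 cm, Ī = 618.75 cm⁴.
Hole (subtracted): ⌀1.2, A = 1.131 cm², y = 1.4 cm, Ī = 0.10179 cm⁴.
Centroid: ȳ = ΣA·y / ΣA = 4.6393 cm.
Transfer each piece to the horizontal axis through the centroid using Ī + A·d² with d = y − 4.6393:
  flange: d = -3.2393 cm → contributes +655.39 cm⁴
  web: d = 5.6607 cm → contributes +1676.2 cm⁴
  hole: d = -3.2393 cm → contributes −11.969 cm⁴
Total I = 2319.6 cm⁴.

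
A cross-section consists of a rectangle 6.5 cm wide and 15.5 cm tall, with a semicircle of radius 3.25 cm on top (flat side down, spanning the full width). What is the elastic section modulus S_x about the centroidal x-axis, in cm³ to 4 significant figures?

S_x ≈ 331.3 cm³

Decompose the section into non-overlapping parts with the origin at the bottom-left of its bounding rectangle.
Rectangular body: 6.5 × 15.5, A = 100.75 cm², y = 7.75 cm, Ī = 2017.1 cm⁴.
Semicircular cap: semicircle r = 3.25, A = 16.5915 cm², y = 16.8793 cm, Ī = 12.2452 cm⁴.
Centroid: ȳ = ΣA·y / ΣA = 9.04085 cm.
Transfer each piece to the centroidal x-axis using Ī + A·d² with d = y − 9.04085:
  rectangular body: d = -1.29085 cm → contributes +2184.98 cm⁴
  semicircular cap: d = 7.8385 cm → contributes +1031.66 cm⁴
Total I = 3216.64 cm⁴.
Extreme fibre distance c = 9.70915 cm; S = I/c = 331.3 cm³.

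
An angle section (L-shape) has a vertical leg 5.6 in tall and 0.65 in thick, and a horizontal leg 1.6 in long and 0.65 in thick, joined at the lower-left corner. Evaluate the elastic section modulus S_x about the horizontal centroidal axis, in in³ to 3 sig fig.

S_x ≈ 4.04 in³

Decompose the section into non-overlapping parts with the origin at the bottom-left of its bounding rectangle.
Vertical leg: 0.65 × 5.6, A = 3.64 in², y = 2.8 in, Ī = 9.5125 in⁴.
Horizontal leg (remainder): 0.95 × 0.65, A = 0.6175 in², y = 0.325 in, Ī = 0.021741 in⁴.
Centroid: ȳ = ΣA·y / ΣA = 2.441 in.
Transfer each piece to the horizontal centroidal axis using Ī + A·d² with d = y − 2.441:
  vertical leg: d = 0.35897 in → contributes +9.9816 in⁴
  horizontal leg (remainder): d = -2.116 in → contributes +2.7867 in⁴
Total I = 12.768 in⁴.
Extreme fibre distance c = 3.159 in; S = I/c = 4.0419 in³.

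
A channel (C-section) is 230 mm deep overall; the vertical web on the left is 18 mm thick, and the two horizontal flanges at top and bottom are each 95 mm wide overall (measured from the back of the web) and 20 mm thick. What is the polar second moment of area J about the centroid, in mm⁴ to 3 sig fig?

J ≈ 5.79 × 10⁷ mm⁴

Treat the section as a set of non-overlapping primitives; coordinates are from the bounding-box lower-left.
Web: 18 × 230, A = 4 140 mm², y = 115 mm, Ī = 18 250 500 mm⁴.
Top flange (beyond web): 77 × 20, A = 1 540 mm², y = 220 mm, Ī = 51 333 mm⁴.
Bottom flange (beyond web): 77 × 20, A = 1 540 mm², y = 10 mm, Ī = 51 333 mm⁴.
By symmetry the centroid is at mid-height, ȳ = 115 mm.
Transfer each piece to the centroidal x-axis using Ī + A·d² with d = y − 115:
  web: d = 0 mm → contributes +18 250 500 mm⁴
  top flange (beyond web): d = 105 mm → contributes +17 029 833 mm⁴
  bottom flange (beyond web): d = -105 mm → contributes +17 029 833 mm⁴
Total I = 52 310 167 mm⁴.
For the y-axis: x̄ = 29.263 mm.
Repeating about the centroidal y-axis gives I_y = 5 618 307 mm⁴.
Polar second moment: J = I_x + I_y = 57 928 473 mm⁴.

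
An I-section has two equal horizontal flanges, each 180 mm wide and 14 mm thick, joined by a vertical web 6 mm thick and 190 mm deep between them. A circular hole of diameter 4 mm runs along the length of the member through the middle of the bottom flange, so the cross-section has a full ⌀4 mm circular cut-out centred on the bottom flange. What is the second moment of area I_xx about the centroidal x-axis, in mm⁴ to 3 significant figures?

I_xx ≈ 5.58 × 10⁷ mm⁴

Break the section into simple shapes (no overlaps), measuring from the bottom-left corner of the bounding box.
Bottom flange: 180 × 14, A = 2 520 mm², y = 7 mm, Ī = 41 160 mm⁴.
Web: 6 × 190, A = 1 140 mm², y = 109 mm, Ī = 3 429 500 mm⁴.
Top flange: 180 × 14, A = 2 520 mm², y = 211 mm, Ī = 41 160 mm⁴.
Hole (subtracted): ⌀4, A = 12.566 mm², y = 7 mm, Ī = 12.566 mm⁴.
Centroid: ȳ = ΣA·y / ΣA = 109.21 mm.
Transfer each piece to the centroidal x-axis using Ī + A·d² with d = y − 109.21:
  bottom flange: d = -102.21 mm → contributes +26 366 189 mm⁴
  web: d = -0.20783 mm → contributes +3 429 549 mm⁴
  top flange: d = 101.79 mm → contributes +26 152 508 mm⁴
  hole: d = -102.21 mm → contributes −131 286 mm⁴
Total I = 55 816 961 mm⁴.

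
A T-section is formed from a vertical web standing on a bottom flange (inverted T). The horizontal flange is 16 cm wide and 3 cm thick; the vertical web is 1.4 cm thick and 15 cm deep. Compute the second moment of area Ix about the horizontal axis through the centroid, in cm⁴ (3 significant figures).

Ix ≈ 1610 cm⁴

Break the section into simple shapes (no overlaps), measuring from the bottom-left corner of the bounding box.
Flange: 16 × 3, A = 48 cm², y = 1.5 cm, Ī = 36 cm⁴.
Web: 1.4 × 15, A = 21 cm², y = 10.5 cm, Ī = 393.75 cm⁴.
Centroid: ȳ = ΣA·y / ΣA = 4.2391 cm.
Transfer each piece to the horizontal axis through the centroid using Ī + A·d² with d = y − 4.2391:
  flange: d = -2.7391 cm → contributes +396.14 cm⁴
  web: d = 6.2609 cm → contributes +1216.9 cm⁴
Total I = 1613.1 cm⁴.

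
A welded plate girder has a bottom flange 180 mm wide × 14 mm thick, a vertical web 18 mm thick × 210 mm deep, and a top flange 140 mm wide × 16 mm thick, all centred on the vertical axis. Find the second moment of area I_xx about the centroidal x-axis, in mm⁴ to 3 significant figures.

Split into non-overlapping primitives; take the origin at the lower-left of the bounding box.
Bottom plate: 180 × 14, A = 2 520 mm², y = 7 mm, Ī = 41 160 mm⁴.
Web plate: 18 × 210, A = 3 780 mm², y = 119 mm, Ī = 13 891 500 mm⁴.
Top plate: 140 × 16, A = 2 240 mm², y = 232 mm, Ī = 47 787 mm⁴.
Centroid: ȳ = ΣA·y / ΣA = 115.59 mm.
Transfer each piece to the centroidal x-axis using Ī + A·d² with d = y − 115.59:
  bottom plate: d = -108.59 mm → contributes +29 756 556 mm⁴
  web plate: d = 3.4098 mm → contributes +13 935 450 mm⁴
  top plate: d = 116.41 mm → contributes +30 402 587 mm⁴
Total I = 74 094 592 mm⁴.

I_xx ≈ 7.41 × 10⁷ mm⁴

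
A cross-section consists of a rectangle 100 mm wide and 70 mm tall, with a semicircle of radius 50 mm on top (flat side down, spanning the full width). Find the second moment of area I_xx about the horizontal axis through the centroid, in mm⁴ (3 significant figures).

Decompose the section into non-overlapping parts with the origin at the bottom-left of its bounding rectangle.
Rectangular body: 100 × 70, A = 7 000 mm², y = 35 mm, Ī = 2 858 333 mm⁴.
Semicircular cap: semicircle r = 50, A = 3 927 mm², y = 91.221 mm, Ī = 685 981 mm⁴.
Centroid: ȳ = ΣA·y / ΣA = 55.205 mm.
Transfer each piece to the horizontal axis through the centroid using Ī + A·d² with d = y − 55.205:
  rectangular body: d = -20.205 mm → contributes +5 715 980 mm⁴
  semicircular cap: d = 36.016 mm → contributes +5 779 837 mm⁴
Total I = 11 495 817 mm⁴.

I_xx ≈ 1.15 × 10⁷ mm⁴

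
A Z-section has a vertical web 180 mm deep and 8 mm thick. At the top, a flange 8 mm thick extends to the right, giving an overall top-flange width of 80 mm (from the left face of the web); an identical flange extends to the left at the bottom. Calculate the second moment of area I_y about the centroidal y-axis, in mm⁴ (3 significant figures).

I_y ≈ 2.35 × 10⁶ mm⁴

Treat the section as a set of non-overlapping primitives; coordinates are from the bounding-box lower-left.
Web: 8 × 180, A = 1 440 mm², x = 76 mm, Ī = 7 680 mm⁴.
Top flange (beyond web): 72 × 8, A = 576 mm², x = 116 mm, Ī = 248 832 mm⁴.
Bottom flange (beyond web): 72 × 8, A = 576 mm², x = 36 mm, Ī = 248 832 mm⁴.
Centroid: x̄ = ΣA·x / ΣA = 76 mm.
Transfer each piece to the centroidal y-axis using Ī + A·d² with d = x − 76:
  web: d = 0 mm → contributes +7 680 mm⁴
  top flange (beyond web): d = 40 mm → contributes +1 170 432 mm⁴
  bottom flange (beyond web): d = -40 mm → contributes +1 170 432 mm⁴
Total I = 2 348 544 mm⁴.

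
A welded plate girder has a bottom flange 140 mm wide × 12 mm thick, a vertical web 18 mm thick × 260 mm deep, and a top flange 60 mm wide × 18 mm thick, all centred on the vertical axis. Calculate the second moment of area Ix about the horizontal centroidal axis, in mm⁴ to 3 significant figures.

Ix ≈ 7.75 × 10⁷ mm⁴

Decompose the section into non-overlapping parts with the origin at the bottom-left of its bounding rectangle.
Bottom plate: 140 × 12, A = 1 680 mm², y = 6 mm, Ī = 20 160 mm⁴.
Web plate: 18 × 260, A = 4 680 mm², y = 142 mm, Ī = 26 364 000 mm⁴.
Top plate: 60 × 18, A = 1 080 mm², y = 281 mm, Ī = 29 160 mm⁴.
Centroid: ȳ = ΣA·y / ΣA = 131.47 mm.
Transfer each piece to the horizontal centroidal axis using Ī + A·d² with d = y − 131.47:
  bottom plate: d = -125.47 mm → contributes +26 466 979 mm⁴
  web plate: d = 10.532 mm → contributes +26 883 145 mm⁴
  top plate: d = 149.53 mm → contributes +24 177 848 mm⁴
Total I = 77 527 972 mm⁴.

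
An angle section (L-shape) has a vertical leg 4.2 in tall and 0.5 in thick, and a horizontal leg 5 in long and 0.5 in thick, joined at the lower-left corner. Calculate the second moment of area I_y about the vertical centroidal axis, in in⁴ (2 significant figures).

Treat the section as a set of non-overlapping primitives; coordinates are from the bounding-box lower-left.
Vertical leg: 0.5 × 4.2, A = 2.1 in², x = 0.25 in, Ī = 0.04375 in⁴.
Horizontal leg (remainder): 4.5 × 0.5, A = 2.25 in², x = 2.75 in, Ī = 3.797 in⁴.
Centroid: x̄ = ΣA·x / ΣA = 1.543 in.
Transfer each piece to the vertical centroidal axis using Ī + A·d² with d = x − 1.543:
  vertical leg: d = -1.293 in → contributes +3.555 in⁴
  horizontal leg (remainder): d = 1.207 in → contributes +7.074 in⁴
Total I = 10.63 in⁴.

I_y ≈ 11 in⁴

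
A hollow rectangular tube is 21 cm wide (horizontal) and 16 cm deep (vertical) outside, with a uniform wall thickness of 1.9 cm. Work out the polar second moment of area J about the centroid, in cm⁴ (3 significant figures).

J ≈ 1.17 × 10⁴ cm⁴

Split into non-overlapping primitives; take the origin at the lower-left of the bounding box.
Outer rectangle: 21 × 16, A = 336 cm², y = 8 cm, Ī = 7 168 cm⁴.
Inner void (subtracted): 17.2 × 12.2, A = 209.84 cm², y = 8 cm, Ī = 2602.7 cm⁴.
By symmetry the centroid is at mid-height, ȳ = 8 cm.
All pieces are centred on the centroidal x-axis, so I = ΣĪ (holes subtracted) = 4565.3 cm⁴.
Repeating about the centroidal y-axis gives I_y = 7174.7 cm⁴.
Polar second moment: J = I_x + I_y = 11 740 cm⁴.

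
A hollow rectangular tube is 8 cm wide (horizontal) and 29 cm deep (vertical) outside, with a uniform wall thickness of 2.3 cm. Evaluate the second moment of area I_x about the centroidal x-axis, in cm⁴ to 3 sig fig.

Decompose the section into non-overlapping parts with the origin at the bottom-left of its bounding rectangle.
Outer rectangle: 8 × 29, A = 232 cm², y = 14.5 cm, Ī = 16 259 cm⁴.
Inner void (subtracted): 3.4 × 24.4, A = 82.96 cm², y = 14.5 cm, Ī = 4115.9 cm⁴.
By symmetry the centroid is at mid-height, ȳ = 14.5 cm.
All pieces are centred on the centroidal x-axis, so I = ΣĪ (holes subtracted) = 12 143 cm⁴.

I_x ≈ 1.21 × 10⁴ cm⁴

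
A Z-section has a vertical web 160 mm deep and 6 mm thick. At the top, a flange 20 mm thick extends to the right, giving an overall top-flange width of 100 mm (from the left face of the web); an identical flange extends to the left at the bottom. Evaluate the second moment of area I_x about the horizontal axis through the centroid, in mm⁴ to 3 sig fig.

I_x ≈ 2.06 × 10⁷ mm⁴

Treat the section as a set of non-overlapping primitives; coordinates are from the bounding-box lower-left.
Web: 6 × 160, A = 960 mm², y = 80 mm, Ī = 2 048 000 mm⁴.
Top flange (beyond web): 94 × 20, A = 1 880 mm², y = 150 mm, Ī = 62 667 mm⁴.
Bottom flange (beyond web): 94 × 20, A = 1 880 mm², y = 10 mm, Ī = 62 667 mm⁴.
Centroid: ȳ = ΣA·y / ΣA = 80 mm.
Transfer each piece to the horizontal axis through the centroid using Ī + A·d² with d = y − 80:
  web: d = 0 mm → contributes +2 048 000 mm⁴
  top flange (beyond web): d = 70 mm → contributes +9 274 667 mm⁴
  bottom flange (beyond web): d = -70 mm → contributes +9 274 667 mm⁴
Total I = 20 597 333 mm⁴.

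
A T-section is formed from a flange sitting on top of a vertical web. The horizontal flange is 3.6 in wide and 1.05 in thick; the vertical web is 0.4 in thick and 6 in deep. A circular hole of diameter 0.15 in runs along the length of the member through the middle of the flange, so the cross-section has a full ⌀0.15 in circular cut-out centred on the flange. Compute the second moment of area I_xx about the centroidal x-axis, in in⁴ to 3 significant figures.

Treat the section as a set of non-overlapping primitives; coordinates are from the bounding-box lower-left.
Flange: 3.6 × 1.05, A = 3.78 in², y = 6.525 in, Ī = 0.34729 in⁴.
Web: 0.4 × 6, A = 2.4 in², y = 3 in, Ī = 7.2 in⁴.
Hole (subtracted): ⌀0.15, A = 0.017671 in², y = 6.525 in, Ī = 0.00002485 in⁴.
Centroid: ȳ = ΣA·y / ΣA = 5.1521 in.
Transfer each piece to the centroidal x-axis using Ī + A·d² with d = y − 5.1521:
  flange: d = 1.3729 in → contributes +7.4716 in⁴
  web: d = -2.1521 in → contributes +18.316 in⁴
  hole: d = 1.3729 in → contributes −0.033331 in⁴
Total I = 25.754 in⁴.

I_xx ≈ 25.8 in⁴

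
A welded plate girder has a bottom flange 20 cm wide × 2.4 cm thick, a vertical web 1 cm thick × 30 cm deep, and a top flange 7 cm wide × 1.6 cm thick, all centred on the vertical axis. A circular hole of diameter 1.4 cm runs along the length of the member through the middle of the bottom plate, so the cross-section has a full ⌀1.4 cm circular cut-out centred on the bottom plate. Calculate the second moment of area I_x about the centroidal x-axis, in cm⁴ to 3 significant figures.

Decompose the section into non-overlapping parts with the origin at the bottom-left of its bounding rectangle.
Bottom plate: 20 × 2.4, A = 48 cm², y = 1.2 cm, Ī = 23.04 cm⁴.
Web plate: 1 × 30, A = 30 cm², y = 17.4 cm, Ī = 2 250 cm⁴.
Top plate: 7 × 1.6, A = 11.2 cm², y = 33.2 cm, Ī = 2.3893 cm⁴.
Hole (subtracted): ⌀1.4, A = 1.5394 cm², y = 1.2 cm, Ī = 0.18857 cm⁴.
Centroid: ȳ = ΣA·y / ΣA = 10.833 cm.
Transfer each piece to the centroidal x-axis using Ī + A·d² with d = y − 10.833:
  bottom plate: d = -9.6326 cm → contributes +4476.8 cm⁴
  web plate: d = 6.5674 cm → contributes +3543.9 cm⁴
  top plate: d = 22.367 cm → contributes +5605.8 cm⁴
  hole: d = -9.6326 cm → contributes −143.02 cm⁴
Total I = 13 483 cm⁴.

I_x ≈ 1.35 × 10⁴ cm⁴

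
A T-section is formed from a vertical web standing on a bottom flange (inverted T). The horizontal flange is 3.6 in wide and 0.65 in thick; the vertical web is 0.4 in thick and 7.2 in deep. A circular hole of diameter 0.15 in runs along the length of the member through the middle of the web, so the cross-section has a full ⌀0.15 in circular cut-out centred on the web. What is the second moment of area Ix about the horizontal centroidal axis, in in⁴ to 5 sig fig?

Ix ≈ 32.358 in⁴

Break the section into simple shapes (no overlaps), measuring from the bottom-left corner of the bounding box.
Flange: 3.6 × 0.65, A = 2.34 in², y = 0.325 in, Ī = 0.0823875 in⁴.
Web: 0.4 × 7.2, A = 2.88 in², y = 4.25 in, Ī = 12.4416 in⁴.
Hole (subtracted): ⌀0.15, A = 0.01767146 in², y = 4.25 in, Ī = 0.00002485049 in⁴.
Centroid: ȳ = ΣA·y / ΣA = 2.484541 in.
Transfer each piece to the horizontal centroidal axis using Ī + A·d² with d = y − 2.484541:
  flange: d = -2.159541 in → contributes +10.99525 in⁴
  web: d = 1.765459 in → contributes +21.41812 in⁴
  hole: d = 1.765459 in → contributes −0.05510408 in⁴
Total I = 32.35826 in⁴.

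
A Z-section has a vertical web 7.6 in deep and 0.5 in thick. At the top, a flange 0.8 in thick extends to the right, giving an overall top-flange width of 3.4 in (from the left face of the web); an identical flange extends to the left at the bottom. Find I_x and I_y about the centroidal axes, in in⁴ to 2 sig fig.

Split into non-overlapping primitives; take the origin at the lower-left of the bounding box.
Web: 0.5 × 7.6, A = 3.8 in², y = 3.8 in, Ī = 18.29 in⁴.
Top flange (beyond web): 2.9 × 0.8, A = 2.32 in², y = 7.2 in, Ī = 0.1237 in⁴.
Bottom flange (beyond web): 2.9 × 0.8, A = 2.32 in², y = 0.4 in, Ī = 0.1237 in⁴.
Centroid: ȳ = ΣA·y / ΣA = 3.8 in.
Transfer each piece to the centroidal x-axis using Ī + A·d² with d = y − 3.8:
  web: d = 0 in → contributes +18.29 in⁴
  top flange (beyond web): d = 3.4 in → contributes +26.94 in⁴
  bottom flange (beyond web): d = -3.4 in → contributes +26.94 in⁴
Total I = 72.18 in⁴.
For the y-axis: x̄ = 3.15 in.
Repeating about the centroidal y-axis gives I_y = 16.74 in⁴.

I_x ≈ 72 in⁴, I_y ≈ 17 in⁴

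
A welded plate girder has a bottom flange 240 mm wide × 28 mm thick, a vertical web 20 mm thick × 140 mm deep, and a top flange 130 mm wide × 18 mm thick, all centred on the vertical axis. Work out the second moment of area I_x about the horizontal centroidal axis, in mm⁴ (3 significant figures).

Split into non-overlapping primitives; take the origin at the lower-left of the bounding box.
Bottom plate: 240 × 28, A = 6 720 mm², y = 14 mm, Ī = 439 040 mm⁴.
Web plate: 20 × 140, A = 2 800 mm², y = 98 mm, Ī = 4 573 333 mm⁴.
Top plate: 130 × 18, A = 2 340 mm², y = 177 mm, Ī = 63 180 mm⁴.
Centroid: ȳ = ΣA·y / ΣA = 65.992 mm.
Transfer each piece to the horizontal centroidal axis using Ī + A·d² with d = y − 65.992:
  bottom plate: d = -51.992 mm → contributes +18 604 028 mm⁴
  web plate: d = 32.008 mm → contributes +7 442 044 mm⁴
  top plate: d = 111.01 mm → contributes +28 898 700 mm⁴
Total I = 54 944 772 mm⁴.

I_x ≈ 5.49 × 10⁷ mm⁴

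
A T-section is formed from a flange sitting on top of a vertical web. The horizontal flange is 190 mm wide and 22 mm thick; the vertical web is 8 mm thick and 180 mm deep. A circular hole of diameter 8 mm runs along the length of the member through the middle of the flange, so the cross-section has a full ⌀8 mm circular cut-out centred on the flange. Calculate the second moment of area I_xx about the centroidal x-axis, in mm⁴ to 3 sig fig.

I_xx ≈ 1.49 × 10⁷ mm⁴

Decompose the section into non-overlapping parts with the origin at the bottom-left of its bounding rectangle.
Flange: 190 × 22, A = 4 180 mm², y = 191 mm, Ī = 168 593 mm⁴.
Web: 8 × 180, A = 1 440 mm², y = 90 mm, Ī = 3 888 000 mm⁴.
Hole (subtracted): ⌀8, A = 50.265 mm², y = 191 mm, Ī = 201.06 mm⁴.
Centroid: ȳ = ΣA·y / ΣA = 164.89 mm.
Transfer each piece to the centroidal x-axis using Ī + A·d² with d = y − 164.89:
  flange: d = 26.113 mm → contributes +3 018 791 mm⁴
  web: d = -74.887 mm → contributes +11 963 706 mm⁴
  hole: d = 26.113 mm → contributes −34 475 mm⁴
Total I = 14 948 022 mm⁴.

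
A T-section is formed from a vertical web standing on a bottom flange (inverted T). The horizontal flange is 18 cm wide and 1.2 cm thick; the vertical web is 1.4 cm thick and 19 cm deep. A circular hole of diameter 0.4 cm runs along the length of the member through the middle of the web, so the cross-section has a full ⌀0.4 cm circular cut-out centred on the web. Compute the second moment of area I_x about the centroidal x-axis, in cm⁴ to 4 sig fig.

I_x ≈ 2016 cm⁴

Decompose the section into non-overlapping parts with the origin at the bottom-left of its bounding rectangle.
Flange: 18 × 1.2, A = 21.6 cm², y = 0.6 cm, Ī = 2.592 cm⁴.
Web: 1.4 × 19, A = 26.6 cm², y = 10.7 cm, Ī = 800.217 cm⁴.
Hole (subtracted): ⌀0.4, A = 0.125664 cm², y = 10.7 cm, Ī = 0.00125664 cm⁴.
Centroid: ȳ = ΣA·y / ΣA = 6.16203 cm.
Transfer each piece to the centroidal x-axis using Ī + A·d² with d = y − 6.16203:
  flange: d = -5.56203 cm → contributes +670.813 cm⁴
  web: d = 4.53797 cm → contributes +1 348 cm⁴
  hole: d = 4.53797 cm → contributes −2.58907 cm⁴
Total I = 2016.22 cm⁴.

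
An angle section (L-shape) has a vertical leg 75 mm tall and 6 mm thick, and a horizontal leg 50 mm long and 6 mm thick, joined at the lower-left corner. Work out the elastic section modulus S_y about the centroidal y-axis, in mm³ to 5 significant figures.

S_y ≈ 3918.1 mm³

Treat the section as a set of non-overlapping primitives; coordinates are from the bounding-box lower-left.
Vertical leg: 6 × 75, A = 450 mm², x = 3 mm, Ī = 1 350 mm⁴.
Horizontal leg (remainder): 44 × 6, A = 264 mm², x = 28 mm, Ī = 42 592 mm⁴.
Centroid: x̄ = ΣA·x / ΣA = 12.2437 mm.
Transfer each piece to the centroidal y-axis using Ī + A·d² with d = x − 12.2437:
  vertical leg: d = -9.243697 mm → contributes +39800.67 mm⁴
  horizontal leg (remainder): d = 15.7563 mm → contributes +108132.9 mm⁴
Total I = 147933.6 mm⁴.
Extreme fibre distance c = 37.7563 mm; S = I/c = 3918.117 mm³.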